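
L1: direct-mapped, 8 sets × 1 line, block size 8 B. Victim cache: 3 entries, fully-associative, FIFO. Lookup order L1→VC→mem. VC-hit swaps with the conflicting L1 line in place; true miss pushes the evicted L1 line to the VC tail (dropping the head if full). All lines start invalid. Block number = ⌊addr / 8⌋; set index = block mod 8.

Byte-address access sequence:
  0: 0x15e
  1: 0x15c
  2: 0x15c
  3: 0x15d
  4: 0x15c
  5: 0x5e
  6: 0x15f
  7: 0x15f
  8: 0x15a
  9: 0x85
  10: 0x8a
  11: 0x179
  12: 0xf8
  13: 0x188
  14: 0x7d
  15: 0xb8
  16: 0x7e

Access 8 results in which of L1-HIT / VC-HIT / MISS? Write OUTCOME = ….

OUTCOME = L1-HIT

  [0] addr=0x15e blk=43 s=3: MISS | VC []
  [1] addr=0x15c blk=43 s=3: L1-HIT | VC []
  [2] addr=0x15c blk=43 s=3: L1-HIT | VC []
  [3] addr=0x15d blk=43 s=3: L1-HIT | VC []
  [4] addr=0x15c blk=43 s=3: L1-HIT | VC []
  [5] addr=0x5e blk=11 s=3: MISS | VC [43]
  [6] addr=0x15f blk=43 s=3: VC-HIT | VC [11]
  [7] addr=0x15f blk=43 s=3: L1-HIT | VC [11]
  [8] addr=0x15a blk=43 s=3: L1-HIT | VC [11]
  [9] addr=0x85 blk=16 s=0: MISS | VC [11]
  [10] addr=0x8a blk=17 s=1: MISS | VC [11]
  [11] addr=0x179 blk=47 s=7: MISS | VC [11]
  [12] addr=0xf8 blk=31 s=7: MISS | VC [11, 47]
  [13] addr=0x188 blk=49 s=1: MISS | VC [11, 47, 17]
  [14] addr=0x7d blk=15 s=7: MISS | VC [47, 17, 31]
  [15] addr=0xb8 blk=23 s=7: MISS | VC [17, 31, 15]
  [16] addr=0x7e blk=15 s=7: VC-HIT | VC [17, 31, 23]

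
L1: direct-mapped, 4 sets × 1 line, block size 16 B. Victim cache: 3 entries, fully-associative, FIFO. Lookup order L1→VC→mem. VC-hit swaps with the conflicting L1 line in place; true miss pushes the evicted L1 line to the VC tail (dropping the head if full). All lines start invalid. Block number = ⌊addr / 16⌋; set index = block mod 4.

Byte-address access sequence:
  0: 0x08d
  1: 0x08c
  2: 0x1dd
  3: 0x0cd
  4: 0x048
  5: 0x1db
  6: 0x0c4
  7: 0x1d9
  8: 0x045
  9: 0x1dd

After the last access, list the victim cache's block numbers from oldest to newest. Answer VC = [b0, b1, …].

0: 0x8d (blk 8, set 0) → MISS  vc=[]
1: 0x8c (blk 8, set 0) → L1-HIT  vc=[]
2: 0x1dd (blk 29, set 1) → MISS  vc=[]
3: 0xcd (blk 12, set 0) → MISS  vc=[8]
4: 0x48 (blk 4, set 0) → MISS  vc=[8, 12]
5: 0x1db (blk 29, set 1) → L1-HIT  vc=[8, 12]
6: 0xc4 (blk 12, set 0) → VC-HIT  vc=[8, 4]
7: 0x1d9 (blk 29, set 1) → L1-HIT  vc=[8, 4]
8: 0x45 (blk 4, set 0) → VC-HIT  vc=[8, 12]
9: 0x1dd (blk 29, set 1) → L1-HIT  vc=[8, 12]

VC = [8, 12]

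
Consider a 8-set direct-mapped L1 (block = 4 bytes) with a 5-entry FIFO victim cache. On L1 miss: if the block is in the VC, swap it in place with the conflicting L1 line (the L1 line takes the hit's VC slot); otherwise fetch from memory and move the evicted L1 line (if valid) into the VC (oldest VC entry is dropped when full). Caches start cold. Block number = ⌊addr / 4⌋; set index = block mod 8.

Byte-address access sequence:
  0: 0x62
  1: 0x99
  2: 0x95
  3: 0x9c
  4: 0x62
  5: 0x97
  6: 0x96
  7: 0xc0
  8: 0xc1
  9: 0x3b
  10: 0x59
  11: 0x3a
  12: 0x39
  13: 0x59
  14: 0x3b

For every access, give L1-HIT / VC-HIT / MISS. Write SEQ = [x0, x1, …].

SEQ = [MISS, MISS, MISS, MISS, L1-HIT, L1-HIT, L1-HIT, MISS, L1-HIT, MISS, MISS, VC-HIT, L1-HIT, VC-HIT, VC-HIT]

0: 0x62 (blk 24, set 0) → MISS  vc=[]
1: 0x99 (blk 38, set 6) → MISS  vc=[]
2: 0x95 (blk 37, set 5) → MISS  vc=[]
3: 0x9c (blk 39, set 7) → MISS  vc=[]
4: 0x62 (blk 24, set 0) → L1-HIT  vc=[]
5: 0x97 (blk 37, set 5) → L1-HIT  vc=[]
6: 0x96 (blk 37, set 5) → L1-HIT  vc=[]
7: 0xc0 (blk 48, set 0) → MISS  vc=[24]
8: 0xc1 (blk 48, set 0) → L1-HIT  vc=[24]
9: 0x3b (blk 14, set 6) → MISS  vc=[24, 38]
10: 0x59 (blk 22, set 6) → MISS  vc=[24, 38, 14]
11: 0x3a (blk 14, set 6) → VC-HIT  vc=[24, 38, 22]
12: 0x39 (blk 14, set 6) → L1-HIT  vc=[24, 38, 22]
13: 0x59 (blk 22, set 6) → VC-HIT  vc=[24, 38, 14]
14: 0x3b (blk 14, set 6) → VC-HIT  vc=[24, 38, 22]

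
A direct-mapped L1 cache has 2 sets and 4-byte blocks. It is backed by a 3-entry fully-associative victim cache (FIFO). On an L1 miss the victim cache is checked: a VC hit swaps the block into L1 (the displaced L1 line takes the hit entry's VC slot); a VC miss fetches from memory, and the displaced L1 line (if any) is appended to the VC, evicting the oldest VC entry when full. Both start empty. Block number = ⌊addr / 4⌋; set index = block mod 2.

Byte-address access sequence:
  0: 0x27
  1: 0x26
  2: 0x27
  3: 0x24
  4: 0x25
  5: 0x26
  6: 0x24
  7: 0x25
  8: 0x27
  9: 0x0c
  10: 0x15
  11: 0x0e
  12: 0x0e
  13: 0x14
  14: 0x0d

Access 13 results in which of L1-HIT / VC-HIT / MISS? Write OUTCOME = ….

OUTCOME = VC-HIT

#0 0x27→b9/s1 MISS; vc=[]
#1 0x26→b9/s1 L1-HIT; vc=[]
#2 0x27→b9/s1 L1-HIT; vc=[]
#3 0x24→b9/s1 L1-HIT; vc=[]
#4 0x25→b9/s1 L1-HIT; vc=[]
#5 0x26→b9/s1 L1-HIT; vc=[]
#6 0x24→b9/s1 L1-HIT; vc=[]
#7 0x25→b9/s1 L1-HIT; vc=[]
#8 0x27→b9/s1 L1-HIT; vc=[]
#9 0xc→b3/s1 MISS; vc=[9]
#10 0x15→b5/s1 MISS; vc=[9,3]
#11 0xe→b3/s1 VC-HIT; vc=[9,5]
#12 0xe→b3/s1 L1-HIT; vc=[9,5]
#13 0x14→b5/s1 VC-HIT; vc=[9,3]
#14 0xd→b3/s1 VC-HIT; vc=[9,5]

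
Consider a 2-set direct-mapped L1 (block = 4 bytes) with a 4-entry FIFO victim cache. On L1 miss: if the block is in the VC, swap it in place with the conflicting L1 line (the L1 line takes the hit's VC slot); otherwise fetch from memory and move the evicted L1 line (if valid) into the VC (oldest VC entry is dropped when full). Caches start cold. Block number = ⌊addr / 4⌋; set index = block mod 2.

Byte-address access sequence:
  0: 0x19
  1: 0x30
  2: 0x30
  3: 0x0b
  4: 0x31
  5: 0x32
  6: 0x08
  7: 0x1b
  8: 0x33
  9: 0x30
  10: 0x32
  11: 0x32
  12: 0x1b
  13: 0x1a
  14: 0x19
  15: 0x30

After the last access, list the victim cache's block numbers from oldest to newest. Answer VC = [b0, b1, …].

VC = [2, 6]

0: 0x19 (blk 6, set 0) → MISS  vc=[]
1: 0x30 (blk 12, set 0) → MISS  vc=[6]
2: 0x30 (blk 12, set 0) → L1-HIT  vc=[6]
3: 0xb (blk 2, set 0) → MISS  vc=[6, 12]
4: 0x31 (blk 12, set 0) → VC-HIT  vc=[6, 2]
5: 0x32 (blk 12, set 0) → L1-HIT  vc=[6, 2]
6: 0x8 (blk 2, set 0) → VC-HIT  vc=[6, 12]
7: 0x1b (blk 6, set 0) → VC-HIT  vc=[2, 12]
8: 0x33 (blk 12, set 0) → VC-HIT  vc=[2, 6]
9: 0x30 (blk 12, set 0) → L1-HIT  vc=[2, 6]
10: 0x32 (blk 12, set 0) → L1-HIT  vc=[2, 6]
11: 0x32 (blk 12, set 0) → L1-HIT  vc=[2, 6]
12: 0x1b (blk 6, set 0) → VC-HIT  vc=[2, 12]
13: 0x1a (blk 6, set 0) → L1-HIT  vc=[2, 12]
14: 0x19 (blk 6, set 0) → L1-HIT  vc=[2, 12]
15: 0x30 (blk 12, set 0) → VC-HIT  vc=[2, 6]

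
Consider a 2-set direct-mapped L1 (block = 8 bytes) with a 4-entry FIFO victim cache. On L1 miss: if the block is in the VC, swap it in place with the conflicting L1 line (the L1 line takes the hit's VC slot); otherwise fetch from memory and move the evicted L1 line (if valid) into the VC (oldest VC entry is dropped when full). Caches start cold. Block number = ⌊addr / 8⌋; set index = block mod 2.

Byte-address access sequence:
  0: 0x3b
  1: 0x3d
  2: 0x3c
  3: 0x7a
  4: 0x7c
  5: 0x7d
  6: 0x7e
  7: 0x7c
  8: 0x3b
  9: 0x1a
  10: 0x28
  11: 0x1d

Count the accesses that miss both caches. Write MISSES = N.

MISSES = 4

#0 0x3b→b7/s1 MISS; vc=[]
#1 0x3d→b7/s1 L1-HIT; vc=[]
#2 0x3c→b7/s1 L1-HIT; vc=[]
#3 0x7a→b15/s1 MISS; vc=[7]
#4 0x7c→b15/s1 L1-HIT; vc=[7]
#5 0x7d→b15/s1 L1-HIT; vc=[7]
#6 0x7e→b15/s1 L1-HIT; vc=[7]
#7 0x7c→b15/s1 L1-HIT; vc=[7]
#8 0x3b→b7/s1 VC-HIT; vc=[15]
#9 0x1a→b3/s1 MISS; vc=[15,7]
#10 0x28→b5/s1 MISS; vc=[15,7,3]
#11 0x1d→b3/s1 VC-HIT; vc=[15,7,5]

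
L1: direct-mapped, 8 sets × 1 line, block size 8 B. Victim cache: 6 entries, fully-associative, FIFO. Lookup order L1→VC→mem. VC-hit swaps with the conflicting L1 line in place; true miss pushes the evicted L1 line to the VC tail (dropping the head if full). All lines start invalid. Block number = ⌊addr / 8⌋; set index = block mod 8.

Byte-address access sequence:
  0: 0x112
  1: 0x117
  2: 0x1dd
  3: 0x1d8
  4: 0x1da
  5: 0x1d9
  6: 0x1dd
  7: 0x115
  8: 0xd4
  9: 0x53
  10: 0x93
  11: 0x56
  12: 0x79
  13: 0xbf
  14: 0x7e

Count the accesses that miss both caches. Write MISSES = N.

0: 0x112 (blk 34, set 2) → MISS  vc=[]
1: 0x117 (blk 34, set 2) → L1-HIT  vc=[]
2: 0x1dd (blk 59, set 3) → MISS  vc=[]
3: 0x1d8 (blk 59, set 3) → L1-HIT  vc=[]
4: 0x1da (blk 59, set 3) → L1-HIT  vc=[]
5: 0x1d9 (blk 59, set 3) → L1-HIT  vc=[]
6: 0x1dd (blk 59, set 3) → L1-HIT  vc=[]
7: 0x115 (blk 34, set 2) → L1-HIT  vc=[]
8: 0xd4 (blk 26, set 2) → MISS  vc=[34]
9: 0x53 (blk 10, set 2) → MISS  vc=[34, 26]
10: 0x93 (blk 18, set 2) → MISS  vc=[34, 26, 10]
11: 0x56 (blk 10, set 2) → VC-HIT  vc=[34, 26, 18]
12: 0x79 (blk 15, set 7) → MISS  vc=[34, 26, 18]
13: 0xbf (blk 23, set 7) → MISS  vc=[34, 26, 18, 15]
14: 0x7e (blk 15, set 7) → VC-HIT  vc=[34, 26, 18, 23]

MISSES = 7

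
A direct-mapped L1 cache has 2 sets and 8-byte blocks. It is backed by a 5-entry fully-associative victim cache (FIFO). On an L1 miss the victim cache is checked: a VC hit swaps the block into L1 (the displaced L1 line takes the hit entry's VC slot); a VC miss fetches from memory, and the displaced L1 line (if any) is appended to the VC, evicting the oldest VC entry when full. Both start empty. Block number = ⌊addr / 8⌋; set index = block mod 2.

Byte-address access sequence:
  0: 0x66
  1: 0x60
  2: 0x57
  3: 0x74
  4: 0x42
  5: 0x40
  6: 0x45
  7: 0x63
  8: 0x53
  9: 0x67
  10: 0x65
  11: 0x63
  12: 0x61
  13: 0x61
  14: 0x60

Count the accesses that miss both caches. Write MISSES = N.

MISSES = 4

  [0] addr=0x66 blk=12 s=0: MISS | VC []
  [1] addr=0x60 blk=12 s=0: L1-HIT | VC []
  [2] addr=0x57 blk=10 s=0: MISS | VC [12]
  [3] addr=0x74 blk=14 s=0: MISS | VC [12, 10]
  [4] addr=0x42 blk=8 s=0: MISS | VC [12, 10, 14]
  [5] addr=0x40 blk=8 s=0: L1-HIT | VC [12, 10, 14]
  [6] addr=0x45 blk=8 s=0: L1-HIT | VC [12, 10, 14]
  [7] addr=0x63 blk=12 s=0: VC-HIT | VC [8, 10, 14]
  [8] addr=0x53 blk=10 s=0: VC-HIT | VC [8, 12, 14]
  [9] addr=0x67 blk=12 s=0: VC-HIT | VC [8, 10, 14]
  [10] addr=0x65 blk=12 s=0: L1-HIT | VC [8, 10, 14]
  [11] addr=0x63 blk=12 s=0: L1-HIT | VC [8, 10, 14]
  [12] addr=0x61 blk=12 s=0: L1-HIT | VC [8, 10, 14]
  [13] addr=0x61 blk=12 s=0: L1-HIT | VC [8, 10, 14]
  [14] addr=0x60 blk=12 s=0: L1-HIT | VC [8, 10, 14]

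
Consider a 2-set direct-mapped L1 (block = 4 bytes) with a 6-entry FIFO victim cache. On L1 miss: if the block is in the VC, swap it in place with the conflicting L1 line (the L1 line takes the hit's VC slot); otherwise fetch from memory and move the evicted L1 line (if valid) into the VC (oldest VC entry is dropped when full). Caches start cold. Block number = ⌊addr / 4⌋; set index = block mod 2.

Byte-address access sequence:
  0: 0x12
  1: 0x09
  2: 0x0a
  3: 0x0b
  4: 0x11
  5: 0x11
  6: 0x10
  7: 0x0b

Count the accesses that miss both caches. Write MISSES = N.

MISSES = 2

0: 0x12 (blk 4, set 0) → MISS  vc=[]
1: 0x9 (blk 2, set 0) → MISS  vc=[4]
2: 0xa (blk 2, set 0) → L1-HIT  vc=[4]
3: 0xb (blk 2, set 0) → L1-HIT  vc=[4]
4: 0x11 (blk 4, set 0) → VC-HIT  vc=[2]
5: 0x11 (blk 4, set 0) → L1-HIT  vc=[2]
6: 0x10 (blk 4, set 0) → L1-HIT  vc=[2]
7: 0xb (blk 2, set 0) → VC-HIT  vc=[4]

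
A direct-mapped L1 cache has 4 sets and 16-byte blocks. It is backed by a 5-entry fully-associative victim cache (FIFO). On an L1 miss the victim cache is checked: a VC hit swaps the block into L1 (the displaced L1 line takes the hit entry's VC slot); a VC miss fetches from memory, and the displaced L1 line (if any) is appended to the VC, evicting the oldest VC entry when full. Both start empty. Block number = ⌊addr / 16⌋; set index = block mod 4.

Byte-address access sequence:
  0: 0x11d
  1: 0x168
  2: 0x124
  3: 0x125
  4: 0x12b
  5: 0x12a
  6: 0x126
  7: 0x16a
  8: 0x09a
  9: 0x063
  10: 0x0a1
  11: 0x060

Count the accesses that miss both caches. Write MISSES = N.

MISSES = 6

  [0] addr=0x11d blk=17 s=1: MISS | VC []
  [1] addr=0x168 blk=22 s=2: MISS | VC []
  [2] addr=0x124 blk=18 s=2: MISS | VC [22]
  [3] addr=0x125 blk=18 s=2: L1-HIT | VC [22]
  [4] addr=0x12b blk=18 s=2: L1-HIT | VC [22]
  [5] addr=0x12a blk=18 s=2: L1-HIT | VC [22]
  [6] addr=0x126 blk=18 s=2: L1-HIT | VC [22]
  [7] addr=0x16a blk=22 s=2: VC-HIT | VC [18]
  [8] addr=0x9a blk=9 s=1: MISS | VC [18, 17]
  [9] addr=0x63 blk=6 s=2: MISS | VC [18, 17, 22]
  [10] addr=0xa1 blk=10 s=2: MISS | VC [18, 17, 22, 6]
  [11] addr=0x60 blk=6 s=2: VC-HIT | VC [18, 17, 22, 10]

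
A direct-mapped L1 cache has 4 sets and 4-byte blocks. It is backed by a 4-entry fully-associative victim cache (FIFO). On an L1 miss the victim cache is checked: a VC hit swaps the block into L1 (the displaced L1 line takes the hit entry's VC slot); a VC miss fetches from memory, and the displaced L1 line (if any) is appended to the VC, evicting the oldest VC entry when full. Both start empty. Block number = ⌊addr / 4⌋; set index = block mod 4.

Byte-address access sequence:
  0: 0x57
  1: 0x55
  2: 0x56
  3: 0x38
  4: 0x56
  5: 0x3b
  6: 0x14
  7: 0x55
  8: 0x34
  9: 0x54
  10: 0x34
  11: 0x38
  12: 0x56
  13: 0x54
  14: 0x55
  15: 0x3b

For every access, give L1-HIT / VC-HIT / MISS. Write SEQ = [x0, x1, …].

#0 0x57→b21/s1 MISS; vc=[]
#1 0x55→b21/s1 L1-HIT; vc=[]
#2 0x56→b21/s1 L1-HIT; vc=[]
#3 0x38→b14/s2 MISS; vc=[]
#4 0x56→b21/s1 L1-HIT; vc=[]
#5 0x3b→b14/s2 L1-HIT; vc=[]
#6 0x14→b5/s1 MISS; vc=[21]
#7 0x55→b21/s1 VC-HIT; vc=[5]
#8 0x34→b13/s1 MISS; vc=[5,21]
#9 0x54→b21/s1 VC-HIT; vc=[5,13]
#10 0x34→b13/s1 VC-HIT; vc=[5,21]
#11 0x38→b14/s2 L1-HIT; vc=[5,21]
#12 0x56→b21/s1 VC-HIT; vc=[5,13]
#13 0x54→b21/s1 L1-HIT; vc=[5,13]
#14 0x55→b21/s1 L1-HIT; vc=[5,13]
#15 0x3b→b14/s2 L1-HIT; vc=[5,13]

SEQ = [MISS, L1-HIT, L1-HIT, MISS, L1-HIT, L1-HIT, MISS, VC-HIT, MISS, VC-HIT, VC-HIT, L1-HIT, VC-HIT, L1-HIT, L1-HIT, L1-HIT]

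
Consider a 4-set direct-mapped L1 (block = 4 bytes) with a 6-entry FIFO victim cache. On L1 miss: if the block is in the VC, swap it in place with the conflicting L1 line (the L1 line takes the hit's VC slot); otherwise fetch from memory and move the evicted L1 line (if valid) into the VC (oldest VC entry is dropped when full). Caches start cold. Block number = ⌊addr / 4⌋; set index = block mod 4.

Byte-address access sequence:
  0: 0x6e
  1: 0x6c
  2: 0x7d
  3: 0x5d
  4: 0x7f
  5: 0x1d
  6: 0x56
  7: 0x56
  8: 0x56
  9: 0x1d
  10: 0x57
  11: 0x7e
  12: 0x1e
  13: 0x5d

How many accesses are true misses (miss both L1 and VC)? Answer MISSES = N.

MISSES = 5

#0 0x6e→b27/s3 MISS; vc=[]
#1 0x6c→b27/s3 L1-HIT; vc=[]
#2 0x7d→b31/s3 MISS; vc=[27]
#3 0x5d→b23/s3 MISS; vc=[27,31]
#4 0x7f→b31/s3 VC-HIT; vc=[27,23]
#5 0x1d→b7/s3 MISS; vc=[27,23,31]
#6 0x56→b21/s1 MISS; vc=[27,23,31]
#7 0x56→b21/s1 L1-HIT; vc=[27,23,31]
#8 0x56→b21/s1 L1-HIT; vc=[27,23,31]
#9 0x1d→b7/s3 L1-HIT; vc=[27,23,31]
#10 0x57→b21/s1 L1-HIT; vc=[27,23,31]
#11 0x7e→b31/s3 VC-HIT; vc=[27,23,7]
#12 0x1e→b7/s3 VC-HIT; vc=[27,23,31]
#13 0x5d→b23/s3 VC-HIT; vc=[27,7,31]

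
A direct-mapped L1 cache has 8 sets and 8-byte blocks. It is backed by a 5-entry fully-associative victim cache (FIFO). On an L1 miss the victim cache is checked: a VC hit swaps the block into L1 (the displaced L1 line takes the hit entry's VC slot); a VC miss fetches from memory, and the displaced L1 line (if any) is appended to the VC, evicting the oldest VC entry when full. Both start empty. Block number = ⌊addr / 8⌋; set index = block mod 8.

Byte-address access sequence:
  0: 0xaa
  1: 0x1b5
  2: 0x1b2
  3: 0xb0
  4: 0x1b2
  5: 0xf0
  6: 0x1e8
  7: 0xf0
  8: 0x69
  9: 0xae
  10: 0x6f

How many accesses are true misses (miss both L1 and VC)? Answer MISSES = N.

  [0] addr=0xaa blk=21 s=5: MISS | VC []
  [1] addr=0x1b5 blk=54 s=6: MISS | VC []
  [2] addr=0x1b2 blk=54 s=6: L1-HIT | VC []
  [3] addr=0xb0 blk=22 s=6: MISS | VC [54]
  [4] addr=0x1b2 blk=54 s=6: VC-HIT | VC [22]
  [5] addr=0xf0 blk=30 s=6: MISS | VC [22, 54]
  [6] addr=0x1e8 blk=61 s=5: MISS | VC [22, 54, 21]
  [7] addr=0xf0 blk=30 s=6: L1-HIT | VC [22, 54, 21]
  [8] addr=0x69 blk=13 s=5: MISS | VC [22, 54, 21, 61]
  [9] addr=0xae blk=21 s=5: VC-HIT | VC [22, 54, 13, 61]
  [10] addr=0x6f blk=13 s=5: VC-HIT | VC [22, 54, 21, 61]

MISSES = 6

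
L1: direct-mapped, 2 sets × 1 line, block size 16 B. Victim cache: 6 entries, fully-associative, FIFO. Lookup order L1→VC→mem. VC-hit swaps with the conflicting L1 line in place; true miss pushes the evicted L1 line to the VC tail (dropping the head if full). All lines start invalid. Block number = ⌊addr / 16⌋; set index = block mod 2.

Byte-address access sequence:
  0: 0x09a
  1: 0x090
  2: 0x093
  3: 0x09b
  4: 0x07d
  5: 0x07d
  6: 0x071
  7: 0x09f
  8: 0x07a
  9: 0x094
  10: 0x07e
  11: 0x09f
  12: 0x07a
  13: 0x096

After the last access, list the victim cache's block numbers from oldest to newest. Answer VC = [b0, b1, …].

#0 0x9a→b9/s1 MISS; vc=[]
#1 0x90→b9/s1 L1-HIT; vc=[]
#2 0x93→b9/s1 L1-HIT; vc=[]
#3 0x9b→b9/s1 L1-HIT; vc=[]
#4 0x7d→b7/s1 MISS; vc=[9]
#5 0x7d→b7/s1 L1-HIT; vc=[9]
#6 0x71→b7/s1 L1-HIT; vc=[9]
#7 0x9f→b9/s1 VC-HIT; vc=[7]
#8 0x7a→b7/s1 VC-HIT; vc=[9]
#9 0x94→b9/s1 VC-HIT; vc=[7]
#10 0x7e→b7/s1 VC-HIT; vc=[9]
#11 0x9f→b9/s1 VC-HIT; vc=[7]
#12 0x7a→b7/s1 VC-HIT; vc=[9]
#13 0x96→b9/s1 VC-HIT; vc=[7]

VC = [7]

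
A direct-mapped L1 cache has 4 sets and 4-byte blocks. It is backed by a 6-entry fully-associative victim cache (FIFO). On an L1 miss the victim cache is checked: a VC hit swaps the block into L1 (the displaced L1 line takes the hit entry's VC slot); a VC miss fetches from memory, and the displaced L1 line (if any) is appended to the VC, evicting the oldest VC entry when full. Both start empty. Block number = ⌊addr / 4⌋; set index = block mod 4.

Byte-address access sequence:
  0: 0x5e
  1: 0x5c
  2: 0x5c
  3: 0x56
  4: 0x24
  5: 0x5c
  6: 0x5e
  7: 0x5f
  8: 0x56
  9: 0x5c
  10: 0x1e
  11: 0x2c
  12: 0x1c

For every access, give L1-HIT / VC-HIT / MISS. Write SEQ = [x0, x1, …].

SEQ = [MISS, L1-HIT, L1-HIT, MISS, MISS, L1-HIT, L1-HIT, L1-HIT, VC-HIT, L1-HIT, MISS, MISS, VC-HIT]

#0 0x5e→b23/s3 MISS; vc=[]
#1 0x5c→b23/s3 L1-HIT; vc=[]
#2 0x5c→b23/s3 L1-HIT; vc=[]
#3 0x56→b21/s1 MISS; vc=[]
#4 0x24→b9/s1 MISS; vc=[21]
#5 0x5c→b23/s3 L1-HIT; vc=[21]
#6 0x5e→b23/s3 L1-HIT; vc=[21]
#7 0x5f→b23/s3 L1-HIT; vc=[21]
#8 0x56→b21/s1 VC-HIT; vc=[9]
#9 0x5c→b23/s3 L1-HIT; vc=[9]
#10 0x1e→b7/s3 MISS; vc=[9,23]
#11 0x2c→b11/s3 MISS; vc=[9,23,7]
#12 0x1c→b7/s3 VC-HIT; vc=[9,23,11]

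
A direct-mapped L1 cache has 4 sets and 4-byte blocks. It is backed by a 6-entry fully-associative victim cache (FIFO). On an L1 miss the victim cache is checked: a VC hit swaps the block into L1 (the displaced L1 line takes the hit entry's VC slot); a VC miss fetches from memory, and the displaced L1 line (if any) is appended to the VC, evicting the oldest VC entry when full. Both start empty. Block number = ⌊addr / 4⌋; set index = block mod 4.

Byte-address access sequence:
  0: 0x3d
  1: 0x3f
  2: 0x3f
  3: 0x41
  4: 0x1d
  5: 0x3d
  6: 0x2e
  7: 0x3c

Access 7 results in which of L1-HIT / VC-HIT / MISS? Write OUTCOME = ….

OUTCOME = VC-HIT

  [0] addr=0x3d blk=15 s=3: MISS | VC []
  [1] addr=0x3f blk=15 s=3: L1-HIT | VC []
  [2] addr=0x3f blk=15 s=3: L1-HIT | VC []
  [3] addr=0x41 blk=16 s=0: MISS | VC []
  [4] addr=0x1d blk=7 s=3: MISS | VC [15]
  [5] addr=0x3d blk=15 s=3: VC-HIT | VC [7]
  [6] addr=0x2e blk=11 s=3: MISS | VC [7, 15]
  [7] addr=0x3c blk=15 s=3: VC-HIT | VC [7, 11]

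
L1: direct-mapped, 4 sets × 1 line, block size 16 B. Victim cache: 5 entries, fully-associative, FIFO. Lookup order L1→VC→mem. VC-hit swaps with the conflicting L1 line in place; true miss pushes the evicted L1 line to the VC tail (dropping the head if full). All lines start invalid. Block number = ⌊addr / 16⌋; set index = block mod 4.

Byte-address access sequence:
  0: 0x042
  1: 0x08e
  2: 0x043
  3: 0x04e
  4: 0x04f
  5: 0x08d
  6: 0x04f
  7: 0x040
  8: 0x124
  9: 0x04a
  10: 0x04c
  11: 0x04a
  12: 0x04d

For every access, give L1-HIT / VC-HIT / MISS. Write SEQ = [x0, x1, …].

SEQ = [MISS, MISS, VC-HIT, L1-HIT, L1-HIT, VC-HIT, VC-HIT, L1-HIT, MISS, L1-HIT, L1-HIT, L1-HIT, L1-HIT]

#0 0x42→b4/s0 MISS; vc=[]
#1 0x8e→b8/s0 MISS; vc=[4]
#2 0x43→b4/s0 VC-HIT; vc=[8]
#3 0x4e→b4/s0 L1-HIT; vc=[8]
#4 0x4f→b4/s0 L1-HIT; vc=[8]
#5 0x8d→b8/s0 VC-HIT; vc=[4]
#6 0x4f→b4/s0 VC-HIT; vc=[8]
#7 0x40→b4/s0 L1-HIT; vc=[8]
#8 0x124→b18/s2 MISS; vc=[8]
#9 0x4a→b4/s0 L1-HIT; vc=[8]
#10 0x4c→b4/s0 L1-HIT; vc=[8]
#11 0x4a→b4/s0 L1-HIT; vc=[8]
#12 0x4d→b4/s0 L1-HIT; vc=[8]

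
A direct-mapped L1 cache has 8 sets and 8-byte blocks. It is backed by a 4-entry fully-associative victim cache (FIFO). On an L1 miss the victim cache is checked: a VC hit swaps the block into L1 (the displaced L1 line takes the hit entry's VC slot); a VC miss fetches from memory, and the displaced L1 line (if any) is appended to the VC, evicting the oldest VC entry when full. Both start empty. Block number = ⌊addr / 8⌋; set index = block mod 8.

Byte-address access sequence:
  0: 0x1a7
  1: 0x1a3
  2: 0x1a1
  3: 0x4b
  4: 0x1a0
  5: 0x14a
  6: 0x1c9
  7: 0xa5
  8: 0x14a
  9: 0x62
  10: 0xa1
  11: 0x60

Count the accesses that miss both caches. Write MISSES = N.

MISSES = 6

0: 0x1a7 (blk 52, set 4) → MISS  vc=[]
1: 0x1a3 (blk 52, set 4) → L1-HIT  vc=[]
2: 0x1a1 (blk 52, set 4) → L1-HIT  vc=[]
3: 0x4b (blk 9, set 1) → MISS  vc=[]
4: 0x1a0 (blk 52, set 4) → L1-HIT  vc=[]
5: 0x14a (blk 41, set 1) → MISS  vc=[9]
6: 0x1c9 (blk 57, set 1) → MISS  vc=[9, 41]
7: 0xa5 (blk 20, set 4) → MISS  vc=[9, 41, 52]
8: 0x14a (blk 41, set 1) → VC-HIT  vc=[9, 57, 52]
9: 0x62 (blk 12, set 4) → MISS  vc=[9, 57, 52, 20]
10: 0xa1 (blk 20, set 4) → VC-HIT  vc=[9, 57, 52, 12]
11: 0x60 (blk 12, set 4) → VC-HIT  vc=[9, 57, 52, 20]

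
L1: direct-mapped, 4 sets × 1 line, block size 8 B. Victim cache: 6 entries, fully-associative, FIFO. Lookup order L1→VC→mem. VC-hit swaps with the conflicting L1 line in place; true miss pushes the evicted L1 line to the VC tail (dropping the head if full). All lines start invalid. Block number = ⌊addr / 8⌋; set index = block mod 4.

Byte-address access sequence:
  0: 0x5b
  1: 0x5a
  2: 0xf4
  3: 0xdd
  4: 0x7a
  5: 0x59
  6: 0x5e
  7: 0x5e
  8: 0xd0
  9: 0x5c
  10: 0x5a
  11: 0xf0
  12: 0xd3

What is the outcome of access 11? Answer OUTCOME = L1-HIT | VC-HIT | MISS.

OUTCOME = VC-HIT

  [0] addr=0x5b blk=11 s=3: MISS | VC []
  [1] addr=0x5a blk=11 s=3: L1-HIT | VC []
  [2] addr=0xf4 blk=30 s=2: MISS | VC []
  [3] addr=0xdd blk=27 s=3: MISS | VC [11]
  [4] addr=0x7a blk=15 s=3: MISS | VC [11, 27]
  [5] addr=0x59 blk=11 s=3: VC-HIT | VC [15, 27]
  [6] addr=0x5e blk=11 s=3: L1-HIT | VC [15, 27]
  [7] addr=0x5e blk=11 s=3: L1-HIT | VC [15, 27]
  [8] addr=0xd0 blk=26 s=2: MISS | VC [15, 27, 30]
  [9] addr=0x5c blk=11 s=3: L1-HIT | VC [15, 27, 30]
  [10] addr=0x5a blk=11 s=3: L1-HIT | VC [15, 27, 30]
  [11] addr=0xf0 blk=30 s=2: VC-HIT | VC [15, 27, 26]
  [12] addr=0xd3 blk=26 s=2: VC-HIT | VC [15, 27, 30]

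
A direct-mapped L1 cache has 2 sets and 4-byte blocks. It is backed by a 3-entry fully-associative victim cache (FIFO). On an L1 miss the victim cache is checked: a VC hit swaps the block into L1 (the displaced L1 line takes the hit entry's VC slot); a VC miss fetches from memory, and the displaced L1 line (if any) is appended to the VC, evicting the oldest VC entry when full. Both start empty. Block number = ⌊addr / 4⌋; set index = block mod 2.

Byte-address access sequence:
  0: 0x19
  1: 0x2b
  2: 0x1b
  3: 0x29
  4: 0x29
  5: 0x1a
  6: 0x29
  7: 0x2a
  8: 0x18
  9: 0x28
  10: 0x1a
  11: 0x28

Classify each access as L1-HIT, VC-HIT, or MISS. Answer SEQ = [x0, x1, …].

0: 0x19 (blk 6, set 0) → MISS  vc=[]
1: 0x2b (blk 10, set 0) → MISS  vc=[6]
2: 0x1b (blk 6, set 0) → VC-HIT  vc=[10]
3: 0x29 (blk 10, set 0) → VC-HIT  vc=[6]
4: 0x29 (blk 10, set 0) → L1-HIT  vc=[6]
5: 0x1a (blk 6, set 0) → VC-HIT  vc=[10]
6: 0x29 (blk 10, set 0) → VC-HIT  vc=[6]
7: 0x2a (blk 10, set 0) → L1-HIT  vc=[6]
8: 0x18 (blk 6, set 0) → VC-HIT  vc=[10]
9: 0x28 (blk 10, set 0) → VC-HIT  vc=[6]
10: 0x1a (blk 6, set 0) → VC-HIT  vc=[10]
11: 0x28 (blk 10, set 0) → VC-HIT  vc=[6]

SEQ = [MISS, MISS, VC-HIT, VC-HIT, L1-HIT, VC-HIT, VC-HIT, L1-HIT, VC-HIT, VC-HIT, VC-HIT, VC-HIT]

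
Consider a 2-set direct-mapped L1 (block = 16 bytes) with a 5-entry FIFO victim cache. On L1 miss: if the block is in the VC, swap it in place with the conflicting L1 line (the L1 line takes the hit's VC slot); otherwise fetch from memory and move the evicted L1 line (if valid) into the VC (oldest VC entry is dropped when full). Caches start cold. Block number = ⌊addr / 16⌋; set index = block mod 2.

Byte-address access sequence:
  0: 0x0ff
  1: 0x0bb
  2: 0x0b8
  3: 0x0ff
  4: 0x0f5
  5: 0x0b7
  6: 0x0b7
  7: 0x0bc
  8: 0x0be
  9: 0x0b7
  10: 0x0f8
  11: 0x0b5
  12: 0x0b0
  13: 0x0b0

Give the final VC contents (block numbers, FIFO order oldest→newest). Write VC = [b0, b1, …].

#0 0xff→b15/s1 MISS; vc=[]
#1 0xbb→b11/s1 MISS; vc=[15]
#2 0xb8→b11/s1 L1-HIT; vc=[15]
#3 0xff→b15/s1 VC-HIT; vc=[11]
#4 0xf5→b15/s1 L1-HIT; vc=[11]
#5 0xb7→b11/s1 VC-HIT; vc=[15]
#6 0xb7→b11/s1 L1-HIT; vc=[15]
#7 0xbc→b11/s1 L1-HIT; vc=[15]
#8 0xbe→b11/s1 L1-HIT; vc=[15]
#9 0xb7→b11/s1 L1-HIT; vc=[15]
#10 0xf8→b15/s1 VC-HIT; vc=[11]
#11 0xb5→b11/s1 VC-HIT; vc=[15]
#12 0xb0→b11/s1 L1-HIT; vc=[15]
#13 0xb0→b11/s1 L1-HIT; vc=[15]

VC = [15]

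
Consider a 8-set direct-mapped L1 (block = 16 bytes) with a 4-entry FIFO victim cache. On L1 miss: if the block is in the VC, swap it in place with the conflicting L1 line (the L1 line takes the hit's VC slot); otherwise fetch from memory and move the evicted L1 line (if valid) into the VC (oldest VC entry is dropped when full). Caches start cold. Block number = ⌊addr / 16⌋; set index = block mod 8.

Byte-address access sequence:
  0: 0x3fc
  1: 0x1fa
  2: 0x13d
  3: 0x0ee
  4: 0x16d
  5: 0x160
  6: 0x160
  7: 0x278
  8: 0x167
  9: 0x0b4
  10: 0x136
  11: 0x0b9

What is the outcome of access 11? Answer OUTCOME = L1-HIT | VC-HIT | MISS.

0: 0x3fc (blk 63, set 7) → MISS  vc=[]
1: 0x1fa (blk 31, set 7) → MISS  vc=[63]
2: 0x13d (blk 19, set 3) → MISS  vc=[63]
3: 0xee (blk 14, set 6) → MISS  vc=[63]
4: 0x16d (blk 22, set 6) → MISS  vc=[63, 14]
5: 0x160 (blk 22, set 6) → L1-HIT  vc=[63, 14]
6: 0x160 (blk 22, set 6) → L1-HIT  vc=[63, 14]
7: 0x278 (blk 39, set 7) → MISS  vc=[63, 14, 31]
8: 0x167 (blk 22, set 6) → L1-HIT  vc=[63, 14, 31]
9: 0xb4 (blk 11, set 3) → MISS  vc=[63, 14, 31, 19]
10: 0x136 (blk 19, set 3) → VC-HIT  vc=[63, 14, 31, 11]
11: 0xb9 (blk 11, set 3) → VC-HIT  vc=[63, 14, 31, 19]

OUTCOME = VC-HIT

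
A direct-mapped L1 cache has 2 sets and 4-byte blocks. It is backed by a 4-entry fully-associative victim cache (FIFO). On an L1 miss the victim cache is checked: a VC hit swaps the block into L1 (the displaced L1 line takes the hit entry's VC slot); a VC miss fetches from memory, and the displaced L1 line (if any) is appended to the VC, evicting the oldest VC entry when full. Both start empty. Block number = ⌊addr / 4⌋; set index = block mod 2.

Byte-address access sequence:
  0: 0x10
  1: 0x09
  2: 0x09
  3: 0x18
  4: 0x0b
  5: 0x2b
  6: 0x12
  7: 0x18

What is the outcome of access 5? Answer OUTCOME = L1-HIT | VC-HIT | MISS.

OUTCOME = MISS

  [0] addr=0x10 blk=4 s=0: MISS | VC []
  [1] addr=0x9 blk=2 s=0: MISS | VC [4]
  [2] addr=0x9 blk=2 s=0: L1-HIT | VC [4]
  [3] addr=0x18 blk=6 s=0: MISS | VC [4, 2]
  [4] addr=0xb blk=2 s=0: VC-HIT | VC [4, 6]
  [5] addr=0x2b blk=10 s=0: MISS | VC [4, 6, 2]
  [6] addr=0x12 blk=4 s=0: VC-HIT | VC [10, 6, 2]
  [7] addr=0x18 blk=6 s=0: VC-HIT | VC [10, 4, 2]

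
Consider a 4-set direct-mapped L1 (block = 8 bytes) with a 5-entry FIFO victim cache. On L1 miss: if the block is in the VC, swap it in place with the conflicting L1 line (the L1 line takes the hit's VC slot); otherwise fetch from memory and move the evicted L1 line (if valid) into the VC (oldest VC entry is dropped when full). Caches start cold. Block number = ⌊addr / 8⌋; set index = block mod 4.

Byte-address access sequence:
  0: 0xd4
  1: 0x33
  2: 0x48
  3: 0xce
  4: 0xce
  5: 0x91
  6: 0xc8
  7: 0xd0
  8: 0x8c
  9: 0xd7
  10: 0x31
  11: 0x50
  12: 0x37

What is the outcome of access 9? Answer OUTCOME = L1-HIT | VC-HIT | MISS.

OUTCOME = L1-HIT

0: 0xd4 (blk 26, set 2) → MISS  vc=[]
1: 0x33 (blk 6, set 2) → MISS  vc=[26]
2: 0x48 (blk 9, set 1) → MISS  vc=[26]
3: 0xce (blk 25, set 1) → MISS  vc=[26, 9]
4: 0xce (blk 25, set 1) → L1-HIT  vc=[26, 9]
5: 0x91 (blk 18, set 2) → MISS  vc=[26, 9, 6]
6: 0xc8 (blk 25, set 1) → L1-HIT  vc=[26, 9, 6]
7: 0xd0 (blk 26, set 2) → VC-HIT  vc=[18, 9, 6]
8: 0x8c (blk 17, set 1) → MISS  vc=[18, 9, 6, 25]
9: 0xd7 (blk 26, set 2) → L1-HIT  vc=[18, 9, 6, 25]
10: 0x31 (blk 6, set 2) → VC-HIT  vc=[18, 9, 26, 25]
11: 0x50 (blk 10, set 2) → MISS  vc=[18, 9, 26, 25, 6]
12: 0x37 (blk 6, set 2) → VC-HIT  vc=[18, 9, 26, 25, 10]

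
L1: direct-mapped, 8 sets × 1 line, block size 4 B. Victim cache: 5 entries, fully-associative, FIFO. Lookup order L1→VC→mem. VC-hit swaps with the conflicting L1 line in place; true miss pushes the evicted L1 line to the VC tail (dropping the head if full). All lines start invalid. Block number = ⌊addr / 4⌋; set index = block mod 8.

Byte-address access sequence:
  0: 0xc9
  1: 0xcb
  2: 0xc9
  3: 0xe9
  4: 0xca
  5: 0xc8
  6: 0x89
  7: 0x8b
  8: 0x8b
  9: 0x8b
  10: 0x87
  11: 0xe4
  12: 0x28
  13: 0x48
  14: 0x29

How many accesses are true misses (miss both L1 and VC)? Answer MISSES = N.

#0 0xc9→b50/s2 MISS; vc=[]
#1 0xcb→b50/s2 L1-HIT; vc=[]
#2 0xc9→b50/s2 L1-HIT; vc=[]
#3 0xe9→b58/s2 MISS; vc=[50]
#4 0xca→b50/s2 VC-HIT; vc=[58]
#5 0xc8→b50/s2 L1-HIT; vc=[58]
#6 0x89→b34/s2 MISS; vc=[58,50]
#7 0x8b→b34/s2 L1-HIT; vc=[58,50]
#8 0x8b→b34/s2 L1-HIT; vc=[58,50]
#9 0x8b→b34/s2 L1-HIT; vc=[58,50]
#10 0x87→b33/s1 MISS; vc=[58,50]
#11 0xe4→b57/s1 MISS; vc=[58,50,33]
#12 0x28→b10/s2 MISS; vc=[58,50,33,34]
#13 0x48→b18/s2 MISS; vc=[58,50,33,34,10]
#14 0x29→b10/s2 VC-HIT; vc=[58,50,33,34,18]

MISSES = 7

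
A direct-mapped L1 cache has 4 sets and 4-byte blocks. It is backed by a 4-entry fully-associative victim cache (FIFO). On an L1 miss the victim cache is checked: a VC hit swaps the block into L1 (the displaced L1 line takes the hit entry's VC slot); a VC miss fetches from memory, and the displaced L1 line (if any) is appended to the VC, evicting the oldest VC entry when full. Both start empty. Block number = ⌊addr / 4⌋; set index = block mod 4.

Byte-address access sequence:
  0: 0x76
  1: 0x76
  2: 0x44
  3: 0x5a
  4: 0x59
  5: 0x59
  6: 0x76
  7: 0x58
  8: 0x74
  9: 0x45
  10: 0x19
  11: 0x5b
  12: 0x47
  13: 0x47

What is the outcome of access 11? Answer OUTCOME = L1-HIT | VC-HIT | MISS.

0: 0x76 (blk 29, set 1) → MISS  vc=[]
1: 0x76 (blk 29, set 1) → L1-HIT  vc=[]
2: 0x44 (blk 17, set 1) → MISS  vc=[29]
3: 0x5a (blk 22, set 2) → MISS  vc=[29]
4: 0x59 (blk 22, set 2) → L1-HIT  vc=[29]
5: 0x59 (blk 22, set 2) → L1-HIT  vc=[29]
6: 0x76 (blk 29, set 1) → VC-HIT  vc=[17]
7: 0x58 (blk 22, set 2) → L1-HIT  vc=[17]
8: 0x74 (blk 29, set 1) → L1-HIT  vc=[17]
9: 0x45 (blk 17, set 1) → VC-HIT  vc=[29]
10: 0x19 (blk 6, set 2) → MISS  vc=[29, 22]
11: 0x5b (blk 22, set 2) → VC-HIT  vc=[29, 6]
12: 0x47 (blk 17, set 1) → L1-HIT  vc=[29, 6]
13: 0x47 (blk 17, set 1) → L1-HIT  vc=[29, 6]

OUTCOME = VC-HIT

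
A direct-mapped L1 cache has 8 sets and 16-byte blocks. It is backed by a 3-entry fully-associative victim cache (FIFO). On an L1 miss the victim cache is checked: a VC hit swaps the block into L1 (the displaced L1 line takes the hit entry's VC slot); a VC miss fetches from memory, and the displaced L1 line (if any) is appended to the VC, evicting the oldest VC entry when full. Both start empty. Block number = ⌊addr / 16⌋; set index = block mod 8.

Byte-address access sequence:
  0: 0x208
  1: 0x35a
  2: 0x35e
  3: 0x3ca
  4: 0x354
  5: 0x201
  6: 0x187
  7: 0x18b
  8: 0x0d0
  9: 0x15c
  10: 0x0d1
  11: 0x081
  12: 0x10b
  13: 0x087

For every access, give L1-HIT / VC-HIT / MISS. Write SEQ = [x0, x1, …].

  [0] addr=0x208 blk=32 s=0: MISS | VC []
  [1] addr=0x35a blk=53 s=5: MISS | VC []
  [2] addr=0x35e blk=53 s=5: L1-HIT | VC []
  [3] addr=0x3ca blk=60 s=4: MISS | VC []
  [4] addr=0x354 blk=53 s=5: L1-HIT | VC []
  [5] addr=0x201 blk=32 s=0: L1-HIT | VC []
  [6] addr=0x187 blk=24 s=0: MISS | VC [32]
  [7] addr=0x18b blk=24 s=0: L1-HIT | VC [32]
  [8] addr=0xd0 blk=13 s=5: MISS | VC [32, 53]
  [9] addr=0x15c blk=21 s=5: MISS | VC [32, 53, 13]
  [10] addr=0xd1 blk=13 s=5: VC-HIT | VC [32, 53, 21]
  [11] addr=0x81 blk=8 s=0: MISS | VC [53, 21, 24]
  [12] addr=0x10b blk=16 s=0: MISS | VC [21, 24, 8]
  [13] addr=0x87 blk=8 s=0: VC-HIT | VC [21, 24, 16]

SEQ = [MISS, MISS, L1-HIT, MISS, L1-HIT, L1-HIT, MISS, L1-HIT, MISS, MISS, VC-HIT, MISS, MISS, VC-HIT]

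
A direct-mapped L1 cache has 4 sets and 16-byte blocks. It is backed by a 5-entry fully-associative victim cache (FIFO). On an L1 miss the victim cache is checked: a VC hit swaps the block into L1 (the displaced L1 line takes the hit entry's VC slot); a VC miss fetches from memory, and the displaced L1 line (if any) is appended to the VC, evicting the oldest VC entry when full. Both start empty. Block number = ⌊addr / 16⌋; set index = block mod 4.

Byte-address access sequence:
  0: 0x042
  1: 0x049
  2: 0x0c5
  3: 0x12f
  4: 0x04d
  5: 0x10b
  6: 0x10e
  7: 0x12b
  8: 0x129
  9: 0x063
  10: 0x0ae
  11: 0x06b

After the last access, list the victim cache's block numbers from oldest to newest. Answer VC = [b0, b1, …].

VC = [12, 4, 18, 10]

  [0] addr=0x42 blk=4 s=0: MISS | VC []
  [1] addr=0x49 blk=4 s=0: L1-HIT | VC []
  [2] addr=0xc5 blk=12 s=0: MISS | VC [4]
  [3] addr=0x12f blk=18 s=2: MISS | VC [4]
  [4] addr=0x4d blk=4 s=0: VC-HIT | VC [12]
  [5] addr=0x10b blk=16 s=0: MISS | VC [12, 4]
  [6] addr=0x10e blk=16 s=0: L1-HIT | VC [12, 4]
  [7] addr=0x12b blk=18 s=2: L1-HIT | VC [12, 4]
  [8] addr=0x129 blk=18 s=2: L1-HIT | VC [12, 4]
  [9] addr=0x63 blk=6 s=2: MISS | VC [12, 4, 18]
  [10] addr=0xae blk=10 s=2: MISS | VC [12, 4, 18, 6]
  [11] addr=0x6b blk=6 s=2: VC-HIT | VC [12, 4, 18, 10]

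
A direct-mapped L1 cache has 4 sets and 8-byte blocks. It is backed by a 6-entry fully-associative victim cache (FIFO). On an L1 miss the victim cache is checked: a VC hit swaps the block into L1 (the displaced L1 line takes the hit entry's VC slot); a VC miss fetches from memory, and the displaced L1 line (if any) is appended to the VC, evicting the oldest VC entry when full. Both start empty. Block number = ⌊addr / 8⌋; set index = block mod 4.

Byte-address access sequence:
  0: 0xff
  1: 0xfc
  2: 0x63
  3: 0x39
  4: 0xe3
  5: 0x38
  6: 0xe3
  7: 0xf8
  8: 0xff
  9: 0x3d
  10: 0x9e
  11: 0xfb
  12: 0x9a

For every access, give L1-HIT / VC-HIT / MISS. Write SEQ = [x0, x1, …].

SEQ = [MISS, L1-HIT, MISS, MISS, MISS, L1-HIT, L1-HIT, VC-HIT, L1-HIT, VC-HIT, MISS, VC-HIT, VC-HIT]

  [0] addr=0xff blk=31 s=3: MISS | VC []
  [1] addr=0xfc blk=31 s=3: L1-HIT | VC []
  [2] addr=0x63 blk=12 s=0: MISS | VC []
  [3] addr=0x39 blk=7 s=3: MISS | VC [31]
  [4] addr=0xe3 blk=28 s=0: MISS | VC [31, 12]
  [5] addr=0x38 blk=7 s=3: L1-HIT | VC [31, 12]
  [6] addr=0xe3 blk=28 s=0: L1-HIT | VC [31, 12]
  [7] addr=0xf8 blk=31 s=3: VC-HIT | VC [7, 12]
  [8] addr=0xff blk=31 s=3: L1-HIT | VC [7, 12]
  [9] addr=0x3d blk=7 s=3: VC-HIT | VC [31, 12]
  [10] addr=0x9e blk=19 s=3: MISS | VC [31, 12, 7]
  [11] addr=0xfb blk=31 s=3: VC-HIT | VC [19, 12, 7]
  [12] addr=0x9a blk=19 s=3: VC-HIT | VC [31, 12, 7]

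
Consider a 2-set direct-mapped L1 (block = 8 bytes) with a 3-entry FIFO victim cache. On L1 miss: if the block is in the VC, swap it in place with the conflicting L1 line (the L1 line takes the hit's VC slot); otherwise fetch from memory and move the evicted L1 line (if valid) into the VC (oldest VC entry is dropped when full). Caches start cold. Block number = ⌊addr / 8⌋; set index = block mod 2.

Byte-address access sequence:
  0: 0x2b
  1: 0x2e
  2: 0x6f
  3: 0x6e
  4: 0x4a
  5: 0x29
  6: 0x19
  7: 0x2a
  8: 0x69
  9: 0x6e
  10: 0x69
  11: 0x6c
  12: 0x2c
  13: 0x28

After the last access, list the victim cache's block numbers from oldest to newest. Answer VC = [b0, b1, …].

0: 0x2b (blk 5, set 1) → MISS  vc=[]
1: 0x2e (blk 5, set 1) → L1-HIT  vc=[]
2: 0x6f (blk 13, set 1) → MISS  vc=[5]
3: 0x6e (blk 13, set 1) → L1-HIT  vc=[5]
4: 0x4a (blk 9, set 1) → MISS  vc=[5, 13]
5: 0x29 (blk 5, set 1) → VC-HIT  vc=[9, 13]
6: 0x19 (blk 3, set 1) → MISS  vc=[9, 13, 5]
7: 0x2a (blk 5, set 1) → VC-HIT  vc=[9, 13, 3]
8: 0x69 (blk 13, set 1) → VC-HIT  vc=[9, 5, 3]
9: 0x6e (blk 13, set 1) → L1-HIT  vc=[9, 5, 3]
10: 0x69 (blk 13, set 1) → L1-HIT  vc=[9, 5, 3]
11: 0x6c (blk 13, set 1) → L1-HIT  vc=[9, 5, 3]
12: 0x2c (blk 5, set 1) → VC-HIT  vc=[9, 13, 3]
13: 0x28 (blk 5, set 1) → L1-HIT  vc=[9, 13, 3]

VC = [9, 13, 3]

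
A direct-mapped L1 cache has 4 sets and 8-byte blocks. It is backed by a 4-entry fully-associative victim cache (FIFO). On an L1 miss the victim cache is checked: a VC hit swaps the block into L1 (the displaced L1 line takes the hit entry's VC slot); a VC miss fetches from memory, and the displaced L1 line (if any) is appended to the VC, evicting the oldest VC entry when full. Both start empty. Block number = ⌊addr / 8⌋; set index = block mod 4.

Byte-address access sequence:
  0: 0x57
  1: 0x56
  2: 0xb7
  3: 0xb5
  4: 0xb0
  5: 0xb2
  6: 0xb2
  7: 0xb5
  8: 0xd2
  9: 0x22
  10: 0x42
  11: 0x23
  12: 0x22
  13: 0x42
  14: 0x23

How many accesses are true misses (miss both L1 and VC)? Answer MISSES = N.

MISSES = 5

  [0] addr=0x57 blk=10 s=2: MISS | VC []
  [1] addr=0x56 blk=10 s=2: L1-HIT | VC []
  [2] addr=0xb7 blk=22 s=2: MISS | VC [10]
  [3] addr=0xb5 blk=22 s=2: L1-HIT | VC [10]
  [4] addr=0xb0 blk=22 s=2: L1-HIT | VC [10]
  [5] addr=0xb2 blk=22 s=2: L1-HIT | VC [10]
  [6] addr=0xb2 blk=22 s=2: L1-HIT | VC [10]
  [7] addr=0xb5 blk=22 s=2: L1-HIT | VC [10]
  [8] addr=0xd2 blk=26 s=2: MISS | VC [10, 22]
  [9] addr=0x22 blk=4 s=0: MISS | VC [10, 22]
  [10] addr=0x42 blk=8 s=0: MISS | VC [10, 22, 4]
  [11] addr=0x23 blk=4 s=0: VC-HIT | VC [10, 22, 8]
  [12] addr=0x22 blk=4 s=0: L1-HIT | VC [10, 22, 8]
  [13] addr=0x42 blk=8 s=0: VC-HIT | VC [10, 22, 4]
  [14] addr=0x23 blk=4 s=0: VC-HIT | VC [10, 22, 8]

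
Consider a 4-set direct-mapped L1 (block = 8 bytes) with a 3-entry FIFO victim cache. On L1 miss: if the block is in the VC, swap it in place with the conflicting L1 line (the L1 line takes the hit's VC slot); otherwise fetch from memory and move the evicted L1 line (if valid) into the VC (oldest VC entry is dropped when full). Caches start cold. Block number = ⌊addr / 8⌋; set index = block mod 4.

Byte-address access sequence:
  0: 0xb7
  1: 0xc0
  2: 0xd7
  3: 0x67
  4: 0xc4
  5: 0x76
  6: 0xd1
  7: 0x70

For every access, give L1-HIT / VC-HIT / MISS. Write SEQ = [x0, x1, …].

0: 0xb7 (blk 22, set 2) → MISS  vc=[]
1: 0xc0 (blk 24, set 0) → MISS  vc=[]
2: 0xd7 (blk 26, set 2) → MISS  vc=[22]
3: 0x67 (blk 12, set 0) → MISS  vc=[22, 24]
4: 0xc4 (blk 24, set 0) → VC-HIT  vc=[22, 12]
5: 0x76 (blk 14, set 2) → MISS  vc=[22, 12, 26]
6: 0xd1 (blk 26, set 2) → VC-HIT  vc=[22, 12, 14]
7: 0x70 (blk 14, set 2) → VC-HIT  vc=[22, 12, 26]

SEQ = [MISS, MISS, MISS, MISS, VC-HIT, MISS, VC-HIT, VC-HIT]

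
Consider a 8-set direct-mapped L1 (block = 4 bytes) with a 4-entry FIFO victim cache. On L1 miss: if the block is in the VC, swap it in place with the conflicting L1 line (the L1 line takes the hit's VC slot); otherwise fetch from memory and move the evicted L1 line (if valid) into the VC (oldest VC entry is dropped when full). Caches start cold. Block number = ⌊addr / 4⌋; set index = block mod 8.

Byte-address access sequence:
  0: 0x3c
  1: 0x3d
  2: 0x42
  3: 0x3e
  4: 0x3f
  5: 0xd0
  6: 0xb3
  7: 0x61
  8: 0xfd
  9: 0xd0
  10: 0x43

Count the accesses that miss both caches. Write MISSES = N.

MISSES = 6

#0 0x3c→b15/s7 MISS; vc=[]
#1 0x3d→b15/s7 L1-HIT; vc=[]
#2 0x42→b16/s0 MISS; vc=[]
#3 0x3e→b15/s7 L1-HIT; vc=[]
#4 0x3f→b15/s7 L1-HIT; vc=[]
#5 0xd0→b52/s4 MISS; vc=[]
#6 0xb3→b44/s4 MISS; vc=[52]
#7 0x61→b24/s0 MISS; vc=[52,16]
#8 0xfd→b63/s7 MISS; vc=[52,16,15]
#9 0xd0→b52/s4 VC-HIT; vc=[44,16,15]
#10 0x43→b16/s0 VC-HIT; vc=[44,24,15]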